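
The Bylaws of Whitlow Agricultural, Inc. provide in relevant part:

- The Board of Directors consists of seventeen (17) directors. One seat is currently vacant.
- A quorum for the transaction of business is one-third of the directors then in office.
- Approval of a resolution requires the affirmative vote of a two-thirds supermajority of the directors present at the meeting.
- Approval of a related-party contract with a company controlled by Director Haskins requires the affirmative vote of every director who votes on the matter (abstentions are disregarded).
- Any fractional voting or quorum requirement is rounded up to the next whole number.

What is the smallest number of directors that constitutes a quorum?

1/3 of 16 = 5.33, rounded up to 6.

6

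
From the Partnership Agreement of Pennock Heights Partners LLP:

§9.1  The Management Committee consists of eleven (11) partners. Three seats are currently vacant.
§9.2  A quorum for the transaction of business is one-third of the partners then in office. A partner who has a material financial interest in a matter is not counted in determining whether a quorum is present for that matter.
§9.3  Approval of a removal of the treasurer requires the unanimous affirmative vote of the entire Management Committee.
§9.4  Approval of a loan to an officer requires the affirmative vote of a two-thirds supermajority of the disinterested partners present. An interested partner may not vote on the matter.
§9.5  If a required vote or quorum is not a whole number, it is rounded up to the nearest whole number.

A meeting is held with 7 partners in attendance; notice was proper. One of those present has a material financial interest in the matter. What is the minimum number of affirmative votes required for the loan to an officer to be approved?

The loan to an officer requires two-thirds of the disinterested partners present (7 − 1 = 6).
2/3 of 6 = 4.

4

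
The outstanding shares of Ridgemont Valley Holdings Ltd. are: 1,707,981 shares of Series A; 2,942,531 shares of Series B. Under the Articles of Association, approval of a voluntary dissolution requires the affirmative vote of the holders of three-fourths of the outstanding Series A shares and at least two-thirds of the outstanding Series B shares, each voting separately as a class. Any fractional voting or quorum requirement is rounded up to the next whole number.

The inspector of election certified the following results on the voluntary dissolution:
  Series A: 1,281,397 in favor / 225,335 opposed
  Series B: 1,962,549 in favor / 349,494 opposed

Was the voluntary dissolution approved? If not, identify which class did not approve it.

Approved — every class gave the required vote.

Series A: 3/4 of 1707981 = 1280985.75, rounded up to 1280986; 1,280,986 required, 1,281,397 in favor — approved.
Series B: 2/3 of 2942531 = 1961687.33, rounded up to 1961688; 1,961,688 required, 1,962,549 in favor — approved.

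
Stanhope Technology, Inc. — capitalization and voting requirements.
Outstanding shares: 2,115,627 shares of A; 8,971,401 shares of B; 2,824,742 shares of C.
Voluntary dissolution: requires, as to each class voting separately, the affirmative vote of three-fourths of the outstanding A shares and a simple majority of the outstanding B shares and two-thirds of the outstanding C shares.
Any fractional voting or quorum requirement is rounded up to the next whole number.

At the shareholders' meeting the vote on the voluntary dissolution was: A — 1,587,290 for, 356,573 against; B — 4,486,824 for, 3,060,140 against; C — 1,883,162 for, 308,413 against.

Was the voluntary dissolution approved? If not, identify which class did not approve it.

A: 3/4 of 2115627 = 1586720.25, rounded up to 1586721; 1,586,721 required, 1,587,290 in favor — approved.
B: a majority of 8971401 is 4485701; 4,485,701 required, 4,486,824 in favor — approved.
C: 2/3 of 2824742 = 1883161.33, rounded up to 1883162; 1,883,162 required, 1,883,162 in favor — approved.

Approved — every class gave the required vote.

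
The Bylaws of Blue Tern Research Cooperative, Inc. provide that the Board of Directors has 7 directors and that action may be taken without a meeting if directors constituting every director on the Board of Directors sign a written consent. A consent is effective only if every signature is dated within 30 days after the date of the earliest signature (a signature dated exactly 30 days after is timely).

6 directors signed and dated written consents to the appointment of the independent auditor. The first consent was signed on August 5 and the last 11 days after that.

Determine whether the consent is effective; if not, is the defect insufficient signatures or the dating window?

Signatures required: every one of 7 — unanimous means all 7, so 7 needed; 6 signed. Insufficient.
Dating window: the latest signature is 11 days after the earliest; the limit is 30 days. Within the window.

Not effective — insufficient signatures.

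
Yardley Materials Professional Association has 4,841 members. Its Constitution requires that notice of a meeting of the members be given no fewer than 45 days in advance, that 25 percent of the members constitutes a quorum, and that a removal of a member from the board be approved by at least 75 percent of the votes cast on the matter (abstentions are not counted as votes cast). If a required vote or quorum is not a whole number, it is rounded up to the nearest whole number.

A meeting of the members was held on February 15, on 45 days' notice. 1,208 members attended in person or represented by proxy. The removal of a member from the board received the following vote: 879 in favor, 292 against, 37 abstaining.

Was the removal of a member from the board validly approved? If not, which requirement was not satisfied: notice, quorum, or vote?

Invalid — quorum requirement not satisfied.

Notice: 45 days given; 45 required. Satisfied.
Quorum: 25% of 4,841 = 1,210.25, rounded up to 1,211; 1,208 present. Not satisfied.
Vote: requires three-fourths of the votes cast (1,208 − 37 abstaining = 1,171); 3/4 of 1171 = 878.25, rounded up to 879, so 879 needed; 879 in favor. Satisfied.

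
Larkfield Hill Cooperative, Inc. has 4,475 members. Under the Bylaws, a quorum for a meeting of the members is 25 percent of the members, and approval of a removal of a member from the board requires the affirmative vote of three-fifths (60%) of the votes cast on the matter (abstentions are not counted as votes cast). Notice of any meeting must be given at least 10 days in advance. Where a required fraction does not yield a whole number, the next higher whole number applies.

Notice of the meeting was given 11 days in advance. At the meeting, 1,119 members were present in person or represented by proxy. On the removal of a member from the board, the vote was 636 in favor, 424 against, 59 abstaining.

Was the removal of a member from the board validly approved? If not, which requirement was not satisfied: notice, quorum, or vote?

Valid — all requirements satisfied.

Notice: 11 days given; 10 required. Satisfied.
Quorum: 25% of 4,475 = 1,118.75, rounded up to 1,119; 1,119 present. Satisfied.
Vote: requires three-fifths of the votes cast (1,119 − 59 abstaining = 1,060); 3/5 of 1060 = 636, so 636 needed; 636 in favor. Satisfied.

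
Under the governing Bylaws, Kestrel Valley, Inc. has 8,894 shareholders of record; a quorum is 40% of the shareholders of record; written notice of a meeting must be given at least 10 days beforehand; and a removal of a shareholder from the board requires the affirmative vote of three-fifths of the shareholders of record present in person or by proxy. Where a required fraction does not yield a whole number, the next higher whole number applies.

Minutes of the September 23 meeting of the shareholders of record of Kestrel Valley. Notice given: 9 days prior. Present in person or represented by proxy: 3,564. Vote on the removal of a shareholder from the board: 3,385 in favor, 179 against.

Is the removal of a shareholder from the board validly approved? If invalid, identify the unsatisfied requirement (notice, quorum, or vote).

Invalid — notice requirement not satisfied.

Notice: 9 days given; 10 required. Not satisfied.
Quorum: 40% of 8,894 = 3,557.60, rounded up to 3,558; 3,564 present. Satisfied.
Vote: requires three-fifths of those present (3,564); 3/5 of 3564 = 2138.40, rounded up to 2139, so 2,139 needed; 3,385 in favor. Satisfied.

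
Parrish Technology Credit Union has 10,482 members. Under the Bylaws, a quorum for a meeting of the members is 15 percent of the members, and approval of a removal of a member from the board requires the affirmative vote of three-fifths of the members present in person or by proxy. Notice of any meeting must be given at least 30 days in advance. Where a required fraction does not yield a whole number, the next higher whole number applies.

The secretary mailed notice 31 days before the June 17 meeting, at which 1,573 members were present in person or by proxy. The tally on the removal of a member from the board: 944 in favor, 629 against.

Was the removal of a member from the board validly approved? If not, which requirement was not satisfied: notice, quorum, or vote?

Notice: 31 days given; 30 required. Satisfied.
Quorum: 15% of 10,482 = 1,572.30, rounded up to 1,573; 1,573 present. Satisfied.
Vote: requires three-fifths of those present (1,573); 3/5 of 1573 = 943.80, rounded up to 944, so 944 needed; 944 in favor. Satisfied.

Valid — all requirements satisfied.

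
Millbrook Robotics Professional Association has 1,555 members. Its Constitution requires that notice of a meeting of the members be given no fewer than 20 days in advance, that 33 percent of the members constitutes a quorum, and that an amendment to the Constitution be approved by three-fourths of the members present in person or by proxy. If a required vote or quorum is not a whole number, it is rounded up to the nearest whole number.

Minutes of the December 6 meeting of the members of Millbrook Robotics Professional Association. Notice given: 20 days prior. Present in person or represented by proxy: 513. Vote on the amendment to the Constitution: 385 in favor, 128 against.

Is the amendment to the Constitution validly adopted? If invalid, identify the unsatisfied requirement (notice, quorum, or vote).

Notice: 20 days given; 20 required. Satisfied.
Quorum: 33% of 1,555 = 513.15, rounded up to 514; 513 present. Not satisfied.
Vote: requires three-fourths of those present (513); 3/4 of 513 = 384.75, rounded up to 385, so 385 needed; 385 in favor. Satisfied.

Invalid — quorum requirement not satisfied.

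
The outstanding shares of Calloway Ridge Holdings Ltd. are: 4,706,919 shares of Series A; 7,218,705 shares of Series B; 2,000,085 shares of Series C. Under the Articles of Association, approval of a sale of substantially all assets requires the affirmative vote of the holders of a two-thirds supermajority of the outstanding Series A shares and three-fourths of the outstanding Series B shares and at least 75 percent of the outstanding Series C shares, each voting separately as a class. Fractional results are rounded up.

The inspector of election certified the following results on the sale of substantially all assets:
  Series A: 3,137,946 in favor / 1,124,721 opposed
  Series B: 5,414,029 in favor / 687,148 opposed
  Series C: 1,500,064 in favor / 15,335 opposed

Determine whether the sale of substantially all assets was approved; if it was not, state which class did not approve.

Series A: 2/3 of 4706919 = 3137946; 3,137,946 required, 3,137,946 in favor — approved.
Series B: 3/4 of 7218705 = 5414028.75, rounded up to 5414029; 5,414,029 required, 5,414,029 in favor — approved.
Series C: 3/4 of 2000085 = 1500063.75, rounded up to 1500064; 1,500,064 required, 1,500,064 in favor — approved.

Approved — every class gave the required vote.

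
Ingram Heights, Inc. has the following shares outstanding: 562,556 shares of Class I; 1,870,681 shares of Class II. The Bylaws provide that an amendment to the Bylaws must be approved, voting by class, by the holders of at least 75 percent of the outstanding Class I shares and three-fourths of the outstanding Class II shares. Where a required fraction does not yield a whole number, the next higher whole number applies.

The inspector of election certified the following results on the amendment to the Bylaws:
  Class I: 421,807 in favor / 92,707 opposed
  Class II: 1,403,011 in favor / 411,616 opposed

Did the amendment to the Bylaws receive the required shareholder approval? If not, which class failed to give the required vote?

Class I: 3/4 of 562556 = 421917; 421,917 required, 421,807 in favor — not approved.
Class II: 3/4 of 1870681 = 1403010.75, rounded up to 1403011; 1,403,011 required, 1,403,011 in favor — approved.

Not approved — the Class I shares did not give the required vote.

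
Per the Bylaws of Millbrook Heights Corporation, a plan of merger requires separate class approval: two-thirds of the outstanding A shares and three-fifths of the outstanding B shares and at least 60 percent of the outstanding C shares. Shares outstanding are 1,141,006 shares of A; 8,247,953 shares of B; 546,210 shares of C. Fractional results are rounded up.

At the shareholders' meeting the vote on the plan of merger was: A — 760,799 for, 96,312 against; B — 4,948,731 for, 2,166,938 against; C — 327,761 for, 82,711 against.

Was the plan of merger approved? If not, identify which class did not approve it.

Not approved — the B shares did not give the required vote.

A: 2/3 of 1141006 = 760670.67, rounded up to 760671; 760,671 required, 760,799 in favor — approved.
B: 3/5 of 8247953 = 4948771.80, rounded up to 4948772; 4,948,772 required, 4,948,731 in favor — not approved.
C: 3/5 of 546210 = 327726; 327,726 required, 327,761 in favor — approved.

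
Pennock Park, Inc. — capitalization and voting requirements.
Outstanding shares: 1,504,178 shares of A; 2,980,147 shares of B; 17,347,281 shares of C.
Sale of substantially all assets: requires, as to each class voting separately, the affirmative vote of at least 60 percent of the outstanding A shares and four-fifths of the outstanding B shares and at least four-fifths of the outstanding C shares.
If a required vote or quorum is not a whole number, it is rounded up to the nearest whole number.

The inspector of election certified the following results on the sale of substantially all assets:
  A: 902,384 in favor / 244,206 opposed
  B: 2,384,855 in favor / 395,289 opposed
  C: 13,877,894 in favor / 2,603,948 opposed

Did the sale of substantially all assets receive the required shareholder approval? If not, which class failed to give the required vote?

A: 3/5 of 1504178 = 902506.80, rounded up to 902507; 902,507 required, 902,384 in favor — not approved.
B: 4/5 of 2980147 = 2384117.60, rounded up to 2384118; 2,384,118 required, 2,384,855 in favor — approved.
C: 4/5 of 17347281 = 13877824.80, rounded up to 13877825; 13,877,825 required, 13,877,894 in favor — approved.

Not approved — the A shares did not give the required vote.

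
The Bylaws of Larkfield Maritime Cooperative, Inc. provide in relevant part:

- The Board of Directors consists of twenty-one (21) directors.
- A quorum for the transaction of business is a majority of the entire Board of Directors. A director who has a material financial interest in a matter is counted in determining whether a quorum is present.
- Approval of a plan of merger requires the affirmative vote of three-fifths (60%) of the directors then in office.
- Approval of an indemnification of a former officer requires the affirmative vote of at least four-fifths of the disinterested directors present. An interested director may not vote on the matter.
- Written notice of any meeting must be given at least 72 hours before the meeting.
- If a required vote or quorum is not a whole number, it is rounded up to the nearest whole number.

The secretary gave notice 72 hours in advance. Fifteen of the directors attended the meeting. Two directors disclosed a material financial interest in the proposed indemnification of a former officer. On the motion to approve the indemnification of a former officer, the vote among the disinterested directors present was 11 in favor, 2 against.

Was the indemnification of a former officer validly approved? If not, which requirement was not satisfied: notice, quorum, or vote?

Notice: 72 hours given; 72 required (72 ≥ 72). Satisfied.
Quorum: 15 present (interested directors count toward quorum); quorum is 11. Satisfied.
Vote: the indemnification of a former officer requires four-fifths of the disinterested directors present (15 − 2 = 13). 4/5 of 13 = 10.40, rounded up to 11, so 11 affirmative votes are needed; 11 voted in favor. Satisfied.

Valid — all requirements satisfied.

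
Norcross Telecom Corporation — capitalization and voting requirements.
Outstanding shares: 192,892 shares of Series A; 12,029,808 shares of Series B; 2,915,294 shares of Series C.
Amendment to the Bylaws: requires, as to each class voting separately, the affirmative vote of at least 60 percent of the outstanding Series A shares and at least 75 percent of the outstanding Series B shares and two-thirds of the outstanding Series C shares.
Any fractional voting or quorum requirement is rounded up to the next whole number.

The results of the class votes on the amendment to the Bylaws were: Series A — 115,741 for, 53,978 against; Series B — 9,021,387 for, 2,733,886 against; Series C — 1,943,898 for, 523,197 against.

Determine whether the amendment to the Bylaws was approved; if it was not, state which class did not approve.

Series A: 3/5 of 192892 = 115735.20, rounded up to 115736; 115,736 required, 115,741 in favor — approved.
Series B: 3/4 of 12029808 = 9022356; 9,022,356 required, 9,021,387 in favor — not approved.
Series C: 2/3 of 2915294 = 1943529.33, rounded up to 1943530; 1,943,530 required, 1,943,898 in favor — approved.

Not approved — the Series B shares did not give the required vote.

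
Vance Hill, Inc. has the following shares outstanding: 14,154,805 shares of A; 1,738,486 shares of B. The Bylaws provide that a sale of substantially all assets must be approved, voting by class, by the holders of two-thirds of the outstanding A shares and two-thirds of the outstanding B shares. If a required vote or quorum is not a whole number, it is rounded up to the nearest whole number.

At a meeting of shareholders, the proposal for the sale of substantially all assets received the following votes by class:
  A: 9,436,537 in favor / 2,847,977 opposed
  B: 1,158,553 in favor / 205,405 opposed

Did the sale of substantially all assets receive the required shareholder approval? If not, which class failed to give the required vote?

Not approved — the B shares did not give the required vote.

A: 2/3 of 14154805 = 9436536.67, rounded up to 9436537; 9,436,537 required, 9,436,537 in favor — approved.
B: 2/3 of 1738486 = 1158990.67, rounded up to 1158991; 1,158,991 required, 1,158,553 in favor — not approved.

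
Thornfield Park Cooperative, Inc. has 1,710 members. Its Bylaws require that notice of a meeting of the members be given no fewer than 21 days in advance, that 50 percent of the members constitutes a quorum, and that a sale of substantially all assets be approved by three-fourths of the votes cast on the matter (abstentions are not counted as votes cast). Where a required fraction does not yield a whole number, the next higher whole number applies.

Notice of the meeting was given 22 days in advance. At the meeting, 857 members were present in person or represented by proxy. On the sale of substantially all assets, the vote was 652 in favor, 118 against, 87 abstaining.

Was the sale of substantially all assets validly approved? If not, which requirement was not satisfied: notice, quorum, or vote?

Valid — all requirements satisfied.

Notice: 22 days given; 21 required. Satisfied.
Quorum: 50% of 1,710 = 855; 857 present. Satisfied.
Vote: requires three-fourths of the votes cast (857 − 87 abstaining = 770); 3/4 of 770 = 577.50, rounded up to 578, so 578 needed; 652 in favor. Satisfied.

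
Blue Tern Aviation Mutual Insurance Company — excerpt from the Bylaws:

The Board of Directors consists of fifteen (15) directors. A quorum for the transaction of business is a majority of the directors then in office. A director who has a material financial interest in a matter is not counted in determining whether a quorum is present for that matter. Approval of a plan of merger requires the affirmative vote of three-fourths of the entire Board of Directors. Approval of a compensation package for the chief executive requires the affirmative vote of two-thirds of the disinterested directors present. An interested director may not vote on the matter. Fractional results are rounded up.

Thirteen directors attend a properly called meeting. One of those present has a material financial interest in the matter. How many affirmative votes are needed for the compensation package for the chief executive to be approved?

The compensation package for the chief executive requires two-thirds of the disinterested directors present (13 − 1 = 12).
2/3 of 12 = 8.

8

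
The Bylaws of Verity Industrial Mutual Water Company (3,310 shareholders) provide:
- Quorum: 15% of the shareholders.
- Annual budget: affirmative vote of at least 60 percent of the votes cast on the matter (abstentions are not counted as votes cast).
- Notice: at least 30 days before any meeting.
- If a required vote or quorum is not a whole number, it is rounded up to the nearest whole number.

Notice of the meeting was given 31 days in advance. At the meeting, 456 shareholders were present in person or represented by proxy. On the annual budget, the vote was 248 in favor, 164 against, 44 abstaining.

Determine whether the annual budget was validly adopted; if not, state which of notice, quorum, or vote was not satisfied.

Invalid — quorum requirement not satisfied.

Notice: 31 days given; 30 required. Satisfied.
Quorum: 15% of 3,310 = 496.50, rounded up to 497; 456 present. Not satisfied.
Vote: requires three-fifths of the votes cast (456 − 44 abstaining = 412); 3/5 of 412 = 247.20, rounded up to 248, so 248 needed; 248 in favor. Satisfied.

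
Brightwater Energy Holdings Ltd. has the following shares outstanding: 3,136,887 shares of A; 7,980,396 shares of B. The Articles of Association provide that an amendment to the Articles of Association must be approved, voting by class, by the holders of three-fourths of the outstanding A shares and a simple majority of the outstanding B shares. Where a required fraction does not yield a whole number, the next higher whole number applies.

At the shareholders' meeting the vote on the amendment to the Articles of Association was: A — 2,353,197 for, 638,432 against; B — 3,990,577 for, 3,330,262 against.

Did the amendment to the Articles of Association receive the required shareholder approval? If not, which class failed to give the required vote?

A: 3/4 of 3136887 = 2352665.25, rounded up to 2352666; 2,352,666 required, 2,353,197 in favor — approved.
B: a majority of 7980396 is 3990199; 3,990,199 required, 3,990,577 in favor — approved.

Approved — every class gave the required vote.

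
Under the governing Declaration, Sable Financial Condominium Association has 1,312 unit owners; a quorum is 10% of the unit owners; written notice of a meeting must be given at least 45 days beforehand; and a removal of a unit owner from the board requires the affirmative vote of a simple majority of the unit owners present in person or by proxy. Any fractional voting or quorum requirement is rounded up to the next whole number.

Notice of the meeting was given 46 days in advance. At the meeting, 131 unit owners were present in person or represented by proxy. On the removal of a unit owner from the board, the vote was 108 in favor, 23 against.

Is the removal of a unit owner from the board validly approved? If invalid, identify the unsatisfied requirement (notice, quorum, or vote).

Notice: 46 days given; 45 required. Satisfied.
Quorum: 10% of 1,312 = 131.20, rounded up to 132; 131 present. Not satisfied.
Vote: requires a majority of those present (131); a majority of 131 is 66, so 66 needed; 108 in favor. Satisfied.

Invalid — quorum requirement not satisfied.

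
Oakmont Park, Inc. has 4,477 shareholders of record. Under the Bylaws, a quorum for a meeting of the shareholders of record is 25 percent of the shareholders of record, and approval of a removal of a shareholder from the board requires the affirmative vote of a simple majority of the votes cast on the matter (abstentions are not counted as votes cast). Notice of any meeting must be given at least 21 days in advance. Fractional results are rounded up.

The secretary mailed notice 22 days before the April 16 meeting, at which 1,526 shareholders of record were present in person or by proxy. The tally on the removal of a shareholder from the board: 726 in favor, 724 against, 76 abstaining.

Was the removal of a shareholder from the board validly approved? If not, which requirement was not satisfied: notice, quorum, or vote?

Notice: 22 days given; 21 required. Satisfied.
Quorum: 25% of 4,477 = 1,119.25, rounded up to 1,120; 1,526 present. Satisfied.
Vote: requires a majority of the votes cast (1,526 − 76 abstaining = 1,450); a majority of 1450 is 726, so 726 needed; 726 in favor. Satisfied.

Valid — all requirements satisfied.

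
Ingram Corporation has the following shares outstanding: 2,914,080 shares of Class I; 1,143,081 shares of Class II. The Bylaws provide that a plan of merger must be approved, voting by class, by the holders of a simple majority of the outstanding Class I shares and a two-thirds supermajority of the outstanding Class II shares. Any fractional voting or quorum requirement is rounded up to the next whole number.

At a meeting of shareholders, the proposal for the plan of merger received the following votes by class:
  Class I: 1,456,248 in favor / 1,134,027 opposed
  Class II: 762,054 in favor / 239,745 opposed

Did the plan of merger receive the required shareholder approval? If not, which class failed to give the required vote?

Class I: a majority of 2914080 is 1457041; 1,457,041 required, 1,456,248 in favor — not approved.
Class II: 2/3 of 1143081 = 762054; 762,054 required, 762,054 in favor — approved.

Not approved — the Class I shares did not give the required vote.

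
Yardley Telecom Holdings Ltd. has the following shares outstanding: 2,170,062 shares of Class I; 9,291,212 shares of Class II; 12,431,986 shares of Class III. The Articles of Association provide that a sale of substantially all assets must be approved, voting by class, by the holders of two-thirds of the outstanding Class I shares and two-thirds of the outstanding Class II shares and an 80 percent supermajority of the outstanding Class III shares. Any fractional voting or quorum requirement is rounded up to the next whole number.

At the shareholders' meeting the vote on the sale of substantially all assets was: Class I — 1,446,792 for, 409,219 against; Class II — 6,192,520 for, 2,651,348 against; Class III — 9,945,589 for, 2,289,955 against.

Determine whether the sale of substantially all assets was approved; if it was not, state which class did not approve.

Class I: 2/3 of 2170062 = 1446708; 1,446,708 required, 1,446,792 in favor — approved.
Class II: 2/3 of 9291212 = 6194141.33, rounded up to 6194142; 6,194,142 required, 6,192,520 in favor — not approved.
Class III: 4/5 of 12431986 = 9945588.80, rounded up to 9945589; 9,945,589 required, 9,945,589 in favor — approved.

Not approved — the Class II shares did not give the required vote.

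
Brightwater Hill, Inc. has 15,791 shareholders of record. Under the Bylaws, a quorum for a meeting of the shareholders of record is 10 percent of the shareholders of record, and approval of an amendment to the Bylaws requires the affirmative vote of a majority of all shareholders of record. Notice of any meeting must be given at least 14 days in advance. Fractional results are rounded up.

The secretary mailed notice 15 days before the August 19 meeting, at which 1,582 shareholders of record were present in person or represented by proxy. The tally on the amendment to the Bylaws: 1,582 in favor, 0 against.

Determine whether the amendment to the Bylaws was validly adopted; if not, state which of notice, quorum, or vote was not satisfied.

Invalid — vote requirement not satisfied.

Notice: 15 days given; 14 required. Satisfied.
Quorum: 10% of 15,791 = 1,579.10, rounded up to 1,580; 1,582 present. Satisfied.
Vote: requires a majority of all shareholders of record (15,791); a majority of 15791 is 7896, so 7,896 needed; 1,582 in favor. Not satisfied.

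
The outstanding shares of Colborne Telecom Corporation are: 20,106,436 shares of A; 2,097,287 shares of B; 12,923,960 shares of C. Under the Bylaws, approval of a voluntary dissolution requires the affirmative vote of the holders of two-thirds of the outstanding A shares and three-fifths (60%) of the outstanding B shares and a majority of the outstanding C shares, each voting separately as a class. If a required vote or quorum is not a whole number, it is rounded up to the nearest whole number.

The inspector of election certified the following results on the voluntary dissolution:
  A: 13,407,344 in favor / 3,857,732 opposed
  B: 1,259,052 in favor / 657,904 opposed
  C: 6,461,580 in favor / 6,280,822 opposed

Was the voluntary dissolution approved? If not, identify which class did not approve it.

A: 2/3 of 20106436 = 13404290.67, rounded up to 13404291; 13,404,291 required, 13,407,344 in favor — approved.
B: 3/5 of 2097287 = 1258372.20, rounded up to 1258373; 1,258,373 required, 1,259,052 in favor — approved.
C: a majority of 12923960 is 6461981; 6,461,981 required, 6,461,580 in favor — not approved.

Not approved — the C shares did not give the required vote.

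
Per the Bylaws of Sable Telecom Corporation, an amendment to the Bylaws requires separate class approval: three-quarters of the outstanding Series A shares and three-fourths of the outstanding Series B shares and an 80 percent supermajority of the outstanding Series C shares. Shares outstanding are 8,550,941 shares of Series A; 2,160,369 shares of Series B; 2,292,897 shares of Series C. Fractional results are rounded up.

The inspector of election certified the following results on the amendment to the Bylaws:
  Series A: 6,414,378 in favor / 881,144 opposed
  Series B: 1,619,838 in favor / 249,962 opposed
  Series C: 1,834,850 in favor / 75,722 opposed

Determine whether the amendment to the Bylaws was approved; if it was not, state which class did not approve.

Not approved — the Series B shares did not give the required vote.

Series A: 3/4 of 8550941 = 6413205.75, rounded up to 6413206; 6,413,206 required, 6,414,378 in favor — approved.
Series B: 3/4 of 2160369 = 1620276.75, rounded up to 1620277; 1,620,277 required, 1,619,838 in favor — not approved.
Series C: 4/5 of 2292897 = 1834317.60, rounded up to 1834318; 1,834,318 required, 1,834,850 in favor — approved.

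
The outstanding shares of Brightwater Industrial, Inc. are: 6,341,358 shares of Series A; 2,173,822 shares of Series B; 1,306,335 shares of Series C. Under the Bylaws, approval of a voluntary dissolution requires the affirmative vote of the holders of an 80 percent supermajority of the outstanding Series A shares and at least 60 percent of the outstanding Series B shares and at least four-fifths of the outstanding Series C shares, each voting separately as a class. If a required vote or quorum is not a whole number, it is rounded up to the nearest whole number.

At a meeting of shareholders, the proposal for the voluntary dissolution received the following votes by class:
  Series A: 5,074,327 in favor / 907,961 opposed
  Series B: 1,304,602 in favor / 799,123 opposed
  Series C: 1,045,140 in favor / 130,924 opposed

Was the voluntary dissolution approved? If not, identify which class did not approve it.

Approved — every class gave the required vote.

Series A: 4/5 of 6341358 = 5073086.40, rounded up to 5073087; 5,073,087 required, 5,074,327 in favor — approved.
Series B: 3/5 of 2173822 = 1304293.20, rounded up to 1304294; 1,304,294 required, 1,304,602 in favor — approved.
Series C: 4/5 of 1306335 = 1045068; 1,045,068 required, 1,045,140 in favor — approved.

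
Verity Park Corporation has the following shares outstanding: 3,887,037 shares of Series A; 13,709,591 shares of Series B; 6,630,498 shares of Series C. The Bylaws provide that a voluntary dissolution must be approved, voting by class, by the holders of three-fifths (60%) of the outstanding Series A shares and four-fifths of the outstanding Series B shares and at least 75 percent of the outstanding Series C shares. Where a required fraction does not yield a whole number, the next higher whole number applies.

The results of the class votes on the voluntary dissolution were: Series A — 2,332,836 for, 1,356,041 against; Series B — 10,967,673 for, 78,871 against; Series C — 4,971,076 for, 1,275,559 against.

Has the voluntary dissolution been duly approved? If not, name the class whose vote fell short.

Not approved — the Series C shares did not give the required vote.

Series A: 3/5 of 3887037 = 2332222.20, rounded up to 2332223; 2,332,223 required, 2,332,836 in favor — approved.
Series B: 4/5 of 13709591 = 10967672.80, rounded up to 10967673; 10,967,673 required, 10,967,673 in favor — approved.
Series C: 3/4 of 6630498 = 4972873.50, rounded up to 4972874; 4,972,874 required, 4,971,076 in favor — not approved.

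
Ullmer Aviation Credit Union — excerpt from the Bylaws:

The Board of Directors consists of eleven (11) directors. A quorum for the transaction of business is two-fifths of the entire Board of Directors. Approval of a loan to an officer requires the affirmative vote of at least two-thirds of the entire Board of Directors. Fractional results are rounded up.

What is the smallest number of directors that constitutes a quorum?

2/5 of 11 = 4.40, rounded up to 5.

5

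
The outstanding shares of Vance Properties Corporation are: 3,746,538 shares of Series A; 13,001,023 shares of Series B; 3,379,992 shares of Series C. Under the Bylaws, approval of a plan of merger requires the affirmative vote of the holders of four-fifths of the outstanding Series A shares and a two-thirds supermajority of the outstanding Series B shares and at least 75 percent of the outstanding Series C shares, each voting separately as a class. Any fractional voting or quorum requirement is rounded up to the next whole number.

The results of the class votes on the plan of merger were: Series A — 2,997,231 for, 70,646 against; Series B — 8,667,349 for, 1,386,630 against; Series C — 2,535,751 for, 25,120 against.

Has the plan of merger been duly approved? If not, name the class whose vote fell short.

Approved — every class gave the required vote.

Series A: 4/5 of 3746538 = 2997230.40, rounded up to 2997231; 2,997,231 required, 2,997,231 in favor — approved.
Series B: 2/3 of 13001023 = 8667348.67, rounded up to 8667349; 8,667,349 required, 8,667,349 in favor — approved.
Series C: 3/4 of 3379992 = 2534994; 2,534,994 required, 2,535,751 in favor — approved.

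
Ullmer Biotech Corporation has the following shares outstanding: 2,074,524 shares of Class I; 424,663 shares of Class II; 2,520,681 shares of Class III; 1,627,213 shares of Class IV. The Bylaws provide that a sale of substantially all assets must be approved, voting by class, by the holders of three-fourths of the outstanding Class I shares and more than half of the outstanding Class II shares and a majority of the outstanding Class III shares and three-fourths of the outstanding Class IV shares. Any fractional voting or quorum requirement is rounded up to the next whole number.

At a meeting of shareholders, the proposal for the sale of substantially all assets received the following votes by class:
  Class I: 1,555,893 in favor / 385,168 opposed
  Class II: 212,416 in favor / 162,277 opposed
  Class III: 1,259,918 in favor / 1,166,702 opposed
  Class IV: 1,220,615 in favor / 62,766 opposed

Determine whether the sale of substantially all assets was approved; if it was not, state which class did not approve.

Not approved — the Class III shares did not give the required vote.

Class I: 3/4 of 2074524 = 1555893; 1,555,893 required, 1,555,893 in favor — approved.
Class II: a majority of 424663 is 212332; 212,332 required, 212,416 in favor — approved.
Class III: a majority of 2520681 is 1260341; 1,260,341 required, 1,259,918 in favor — not approved.
Class IV: 3/4 of 1627213 = 1220409.75, rounded up to 1220410; 1,220,410 required, 1,220,615 in favor — approved.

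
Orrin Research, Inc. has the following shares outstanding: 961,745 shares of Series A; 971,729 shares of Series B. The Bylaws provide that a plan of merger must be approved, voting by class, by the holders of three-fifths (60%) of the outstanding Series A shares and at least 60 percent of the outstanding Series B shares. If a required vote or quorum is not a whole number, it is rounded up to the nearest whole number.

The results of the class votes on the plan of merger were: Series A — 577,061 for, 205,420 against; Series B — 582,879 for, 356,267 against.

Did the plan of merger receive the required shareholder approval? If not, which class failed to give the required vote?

Not approved — the Series B shares did not give the required vote.

Series A: 3/5 of 961745 = 577047; 577,047 required, 577,061 in favor — approved.
Series B: 3/5 of 971729 = 583037.40, rounded up to 583038; 583,038 required, 582,879 in favor — not approved.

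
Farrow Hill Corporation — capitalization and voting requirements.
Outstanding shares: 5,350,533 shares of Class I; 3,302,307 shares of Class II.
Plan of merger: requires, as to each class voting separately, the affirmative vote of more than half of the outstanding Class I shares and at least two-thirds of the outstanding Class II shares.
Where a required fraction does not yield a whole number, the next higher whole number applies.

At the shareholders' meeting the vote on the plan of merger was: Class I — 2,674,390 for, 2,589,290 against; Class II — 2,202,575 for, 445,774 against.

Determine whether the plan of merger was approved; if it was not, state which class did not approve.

Not approved — the Class I shares did not give the required vote.

Class I: a majority of 5350533 is 2675267; 2,675,267 required, 2,674,390 in favor — not approved.
Class II: 2/3 of 3302307 = 2201538; 2,201,538 required, 2,202,575 in favor — approved.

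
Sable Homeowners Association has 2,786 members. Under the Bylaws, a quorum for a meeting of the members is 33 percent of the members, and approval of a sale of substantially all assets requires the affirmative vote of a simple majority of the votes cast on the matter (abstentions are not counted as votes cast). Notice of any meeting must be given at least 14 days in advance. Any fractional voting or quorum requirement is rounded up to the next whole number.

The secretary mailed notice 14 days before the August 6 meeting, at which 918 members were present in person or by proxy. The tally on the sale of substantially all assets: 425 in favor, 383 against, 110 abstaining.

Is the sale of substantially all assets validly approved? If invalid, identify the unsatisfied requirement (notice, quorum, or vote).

Notice: 14 days given; 14 required. Satisfied.
Quorum: 33% of 2,786 = 919.38, rounded up to 920; 918 present. Not satisfied.
Vote: requires a majority of the votes cast (918 − 110 abstaining = 808); a majority of 808 is 405, so 405 needed; 425 in favor. Satisfied.

Invalid — quorum requirement not satisfied.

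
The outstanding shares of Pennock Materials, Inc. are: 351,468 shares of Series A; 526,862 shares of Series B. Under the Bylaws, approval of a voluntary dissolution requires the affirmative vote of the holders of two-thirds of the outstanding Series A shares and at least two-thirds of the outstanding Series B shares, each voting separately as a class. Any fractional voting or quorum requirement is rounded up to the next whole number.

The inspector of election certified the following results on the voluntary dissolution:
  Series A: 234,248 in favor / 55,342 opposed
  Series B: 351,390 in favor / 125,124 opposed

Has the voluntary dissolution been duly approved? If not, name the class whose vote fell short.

Not approved — the Series A shares did not give the required vote.

Series A: 2/3 of 351468 = 234312; 234,312 required, 234,248 in favor — not approved.
Series B: 2/3 of 526862 = 351241.33, rounded up to 351242; 351,242 required, 351,390 in favor — approved.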